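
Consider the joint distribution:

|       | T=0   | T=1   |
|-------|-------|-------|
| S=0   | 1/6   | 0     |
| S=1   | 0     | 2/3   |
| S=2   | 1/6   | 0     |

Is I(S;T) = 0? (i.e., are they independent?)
Marginal P(S) (row sums):
  P(S=0) = 1/6 + 0 = 1/6
  P(S=1) = 0 + 2/3 = 2/3
  P(S=2) = 1/6 + 0 = 1/6
Marginal P(T) (column sums):
  P(T=0) = 1/6 + 0 + 1/6 = 1/3
  P(T=1) = 0 + 2/3 + 0 = 2/3

S and T are independent iff P(S=i,T=j) = P(S=i)·P(T=j) for every cell.
  P(S=0)·P(T=0) = 1/6 × 1/3 = 1/18, but P(S=0,T=0) = 1/6 ✗

No, S and T are not independent. Quantitatively, I(S;T) > 0:

H(S) = -[(1/6)·log₂(1/6) + (2/3)·log₂(2/3) + (1/6)·log₂(1/6)]
  = 0.4308 + 0.3900 + 0.4308
  = 1.2516 bits
H(T) = -[(1/3)·log₂(1/3) + (2/3)·log₂(2/3)]
  = 0.5283 + 0.3900
  = 0.9183 bits
H(S,T) = -[(1/6)·log₂(1/6) + (2/3)·log₂(2/3) + (1/6)·log₂(1/6)]
  = 0.4308 + 0.3900 + 0.4308
  = 1.2516 bits
I(S;T) = H(S) + H(T) - H(S,T) = 1.2516 + 0.9183 - 1.2516 = 0.9183 bits > 0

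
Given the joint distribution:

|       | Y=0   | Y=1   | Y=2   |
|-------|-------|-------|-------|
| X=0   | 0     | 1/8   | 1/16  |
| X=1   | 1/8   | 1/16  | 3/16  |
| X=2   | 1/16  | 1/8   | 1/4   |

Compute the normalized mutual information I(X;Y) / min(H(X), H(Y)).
Marginal P(X) (row sums):
  P(X=0) = 0 + 1/8 + 1/16 = 3/16
  P(X=1) = 1/8 + 1/16 + 3/16 = 3/8
  P(X=2) = 1/16 + 1/8 + 1/4 = 7/16
Marginal P(Y) (column sums):
  P(Y=0) = 0 + 1/8 + 1/16 = 3/16
  P(Y=1) = 1/8 + 1/16 + 1/8 = 5/16
  P(Y=2) = 1/16 + 3/16 + 1/4 = 1/2

H(X) = -[(3/16)·log₂(3/16) + (3/8)·log₂(3/8) + (7/16)·log₂(7/16)]
  = 0.4528 + 0.5306 + 0.5218
  = 1.5052 bits
H(Y) = -[(3/16)·log₂(3/16) + (5/16)·log₂(5/16) + (1/2)·log₂(1/2)]
  = 0.4528 + 0.5244 + 0.5000
  = 1.4772 bits
H(X,Y) = -[(1/8)·log₂(1/8) + (1/16)·log₂(1/16) + (1/8)·log₂(1/8) + (1/16)·log₂(1/16) + (3/16)·log₂(3/16) + (1/16)·log₂(1/16) + (1/8)·log₂(1/8) + (1/4)·log₂(1/4)]
  = 0.3750 + 0.2500 + 0.3750 + 0.2500 + 0.4528 + 0.2500 + 0.3750 + 0.5000
  = 2.8278 bits

I(X;Y) = H(X) + H(Y) - H(X,Y)
  = 1.5052 + 1.4772 - 2.8278
  = 0.1546 bits

min(H(X), H(Y)) = min(1.5052, 1.4772) = 1.4772 bits
Normalized MI = 0.1546 / 1.4772 = 0.1047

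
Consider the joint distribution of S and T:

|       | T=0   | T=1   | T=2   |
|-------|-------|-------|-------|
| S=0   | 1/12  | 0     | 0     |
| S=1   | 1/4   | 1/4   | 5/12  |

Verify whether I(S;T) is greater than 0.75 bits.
Marginal P(S) (row sums):
  P(S=0) = 1/12 + 0 + 0 = 1/12
  P(S=1) = 1/4 + 1/4 + 5/12 = 11/12
Marginal P(T) (column sums):
  P(T=0) = 1/12 + 1/4 = 1/3
  P(T=1) = 0 + 1/4 = 1/4
  P(T=2) = 0 + 5/12 = 5/12

H(S) = -[(1/12)·log₂(1/12) + (11/12)·log₂(11/12)]
  = 0.2987 + 0.1151
  = 0.4138 bits
H(T) = -[(1/3)·log₂(1/3) + (1/4)·log₂(1/4) + (5/12)·log₂(5/12)]
  = 0.5283 + 0.5000 + 0.5263
  = 1.5546 bits
H(S,T) = -[(1/12)·log₂(1/12) + (1/4)·log₂(1/4) + (1/4)·log₂(1/4) + (5/12)·log₂(5/12)]
  = 0.2987 + 0.5000 + 0.5000 + 0.5263
  = 1.8250 bits

I(S;T) = H(S) + H(T) - H(S,T)
  = 0.4138 + 1.5546 - 1.8250
  = 0.1434 bits

No. I(S;T) = 0.1434 bits, which is ≤ 0.75 bits.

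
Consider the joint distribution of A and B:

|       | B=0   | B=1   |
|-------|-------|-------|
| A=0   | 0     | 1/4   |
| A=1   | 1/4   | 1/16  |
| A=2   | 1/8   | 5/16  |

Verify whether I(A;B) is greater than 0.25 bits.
Marginal P(A) (row sums):
  P(A=0) = 0 + 1/4 = 1/4
  P(A=1) = 1/4 + 1/16 = 5/16
  P(A=2) = 1/8 + 5/16 = 7/16
Marginal P(B) (column sums):
  P(B=0) = 0 + 1/4 + 1/8 = 3/8
  P(B=1) = 1/4 + 1/16 + 5/16 = 5/8

H(A) = -[(1/4)·log₂(1/4) + (5/16)·log₂(5/16) + (7/16)·log₂(7/16)]
  = 0.5000 + 0.5244 + 0.5218
  = 1.5462 bits
H(B) = -[(3/8)·log₂(3/8) + (5/8)·log₂(5/8)]
  = 0.5306 + 0.4238
  = 0.9544 bits
H(A,B) = -[(1/4)·log₂(1/4) + (1/4)·log₂(1/4) + (1/16)·log₂(1/16) + (1/8)·log₂(1/8) + (5/16)·log₂(5/16)]
  = 0.5000 + 0.5000 + 0.2500 + 0.3750 + 0.5244
  = 2.1494 bits

I(A;B) = H(A) + H(B) - H(A,B)
  = 1.5462 + 0.9544 - 2.1494
  = 0.3512 bits

Yes. I(A;B) = 0.3512 bits, which is > 0.25 bits.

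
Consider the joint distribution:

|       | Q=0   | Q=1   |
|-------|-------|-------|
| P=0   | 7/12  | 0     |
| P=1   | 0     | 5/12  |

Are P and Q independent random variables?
Marginal P(P) (row sums):
  P(P=0) = 7/12 + 0 = 7/12
  P(P=1) = 0 + 5/12 = 5/12
Marginal P(Q) (column sums):
  P(Q=0) = 7/12 + 0 = 7/12
  P(Q=1) = 0 + 5/12 = 5/12

P and Q are independent iff P(P=i,Q=j) = P(P=i)·P(Q=j) for every cell.
  P(P=0)·P(Q=0) = 7/12 × 7/12 = 49/144, but P(P=0,Q=0) = 7/12 ✗

No, P and Q are not independent. Quantitatively, I(P;Q) > 0:

H(P) = -[(7/12)·log₂(7/12) + (5/12)·log₂(5/12)]
  = 0.4536 + 0.5263
  = 0.9799 bits
H(Q) = -[(7/12)·log₂(7/12) + (5/12)·log₂(5/12)]
  = 0.4536 + 0.5263
  = 0.9799 bits
H(P,Q) = -[(7/12)·log₂(7/12) + (5/12)·log₂(5/12)]
  = 0.4536 + 0.5263
  = 0.9799 bits
I(P;Q) = H(P) + H(Q) - H(P,Q) = 0.9799 + 0.9799 - 0.9799 = 0.9799 bits > 0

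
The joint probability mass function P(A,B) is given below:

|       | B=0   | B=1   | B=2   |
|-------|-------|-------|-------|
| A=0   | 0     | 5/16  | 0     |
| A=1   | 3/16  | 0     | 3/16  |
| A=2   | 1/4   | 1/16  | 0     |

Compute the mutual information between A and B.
Marginal P(A) (row sums):
  P(A=0) = 0 + 5/16 + 0 = 5/16
  P(A=1) = 3/16 + 0 + 3/16 = 3/8
  P(A=2) = 1/4 + 1/16 + 0 = 5/16
Marginal P(B) (column sums):
  P(B=0) = 0 + 3/16 + 1/4 = 7/16
  P(B=1) = 5/16 + 0 + 1/16 = 3/8
  P(B=2) = 0 + 3/16 + 0 = 3/16

H(A) = -[(5/16)·log₂(5/16) + (3/8)·log₂(3/8) + (5/16)·log₂(5/16)]
  = 0.5244 + 0.5306 + 0.5244
  = 1.5794 bits
H(B) = -[(7/16)·log₂(7/16) + (3/8)·log₂(3/8) + (3/16)·log₂(3/16)]
  = 0.5218 + 0.5306 + 0.4528
  = 1.5052 bits
H(A,B) = -[(5/16)·log₂(5/16) + (3/16)·log₂(3/16) + (3/16)·log₂(3/16) + (1/4)·log₂(1/4) + (1/16)·log₂(1/16)]
  = 0.5244 + 0.4528 + 0.4528 + 0.5000 + 0.2500
  = 2.1800 bits

I(A;B) = H(A) + H(B) - H(A,B)
  = 1.5794 + 1.5052 - 2.1800
  = 0.9046 bits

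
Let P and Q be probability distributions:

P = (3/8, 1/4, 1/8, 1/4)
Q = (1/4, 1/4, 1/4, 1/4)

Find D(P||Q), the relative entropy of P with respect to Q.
D(P||Q) = Σ P(i) log₂(P(i)/Q(i))
  i=0: (3/8) × log₂((3/8)/(1/4)) = (3/8) × log₂(3/2) = 0.2194
  i=1: (1/4) × log₂((1/4)/(1/4)) = (1/4) × log₂(1) = 0.0000
  i=2: (1/8) × log₂((1/8)/(1/4)) = (1/8) × log₂(1/2) = -0.1250
  i=3: (1/4) × log₂((1/4)/(1/4)) = (1/4) × log₂(1) = 0.0000
D(P||Q) = 0.2194 + 0.0000 - 0.1250 + 0.0000
  = 0.0944 bits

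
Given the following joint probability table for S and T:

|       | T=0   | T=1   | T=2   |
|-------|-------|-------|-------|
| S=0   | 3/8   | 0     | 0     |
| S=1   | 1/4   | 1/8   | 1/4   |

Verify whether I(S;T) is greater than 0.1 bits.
Marginal P(S) (row sums):
  P(S=0) = 3/8 + 0 + 0 = 3/8
  P(S=1) = 1/4 + 1/8 + 1/4 = 5/8
Marginal P(T) (column sums):
  P(T=0) = 3/8 + 1/4 = 5/8
  P(T=1) = 0 + 1/8 = 1/8
  P(T=2) = 0 + 1/4 = 1/4

H(S) = -[(3/8)·log₂(3/8) + (5/8)·log₂(5/8)]
  = 0.5306 + 0.4238
  = 0.9544 bits
H(T) = -[(5/8)·log₂(5/8) + (1/8)·log₂(1/8) + (1/4)·log₂(1/4)]
  = 0.4238 + 0.3750 + 0.5000
  = 1.2988 bits
H(S,T) = -[(3/8)·log₂(3/8) + (1/4)·log₂(1/4) + (1/8)·log₂(1/8) + (1/4)·log₂(1/4)]
  = 0.5306 + 0.5000 + 0.3750 + 0.5000
  = 1.9056 bits

I(S;T) = H(S) + H(T) - H(S,T)
  = 0.9544 + 1.2988 - 1.9056
  = 0.3476 bits

Yes. I(S;T) = 0.3476 bits, which is > 0.1 bits.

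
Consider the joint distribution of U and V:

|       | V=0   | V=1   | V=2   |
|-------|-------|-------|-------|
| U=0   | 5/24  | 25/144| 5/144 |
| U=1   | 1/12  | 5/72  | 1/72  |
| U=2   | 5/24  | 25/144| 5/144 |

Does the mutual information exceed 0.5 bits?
Marginal P(U) (row sums):
  P(U=0) = 5/24 + 25/144 + 5/144 = 5/12
  P(U=1) = 1/12 + 5/72 + 1/72 = 1/6
  P(U=2) = 5/24 + 25/144 + 5/144 = 5/12
Marginal P(V) (column sums):
  P(V=0) = 5/24 + 1/12 + 5/24 = 1/2
  P(V=1) = 25/144 + 5/72 + 25/144 = 5/12
  P(V=2) = 5/144 + 1/72 + 5/144 = 1/12

H(U) = -[(5/12)·log₂(5/12) + (1/6)·log₂(1/6) + (5/12)·log₂(5/12)]
  = 0.5263 + 0.4308 + 0.5263
  = 1.4834 bits
H(V) = -[(1/2)·log₂(1/2) + (5/12)·log₂(5/12) + (1/12)·log₂(1/12)]
  = 0.5000 + 0.5263 + 0.2987
  = 1.3250 bits
H(U,V) = -[(5/24)·log₂(5/24) + (25/144)·log₂(25/144) + (5/144)·log₂(5/144) + (1/12)·log₂(1/12) + (5/72)·log₂(5/72) + (1/72)·log₂(1/72) + (5/24)·log₂(5/24) + (25/144)·log₂(25/144) + (5/144)·log₂(5/144)]
  = 0.4715 + 0.4386 + 0.1683 + 0.2987 + 0.2672 + 0.0857 + 0.4715 + 0.4386 + 0.1683
  = 2.8084 bits

I(U;V) = H(U) + H(V) - H(U,V)
  = 1.4834 + 1.3250 - 2.8084
  = 0.0000 bits

No. I(U;V) = 0.0000 bits, which is ≤ 0.5 bits.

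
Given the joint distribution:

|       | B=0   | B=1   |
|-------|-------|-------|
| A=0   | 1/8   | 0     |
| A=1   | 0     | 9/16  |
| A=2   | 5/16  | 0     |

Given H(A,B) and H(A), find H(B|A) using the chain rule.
From the chain rule: H(A,B) = H(A) + H(B|A)
Therefore: H(B|A) = H(A,B) - H(A)

H(A,B) = -[(1/8)·log₂(1/8) + (9/16)·log₂(9/16) + (5/16)·log₂(5/16)]
  = 0.3750 + 0.4669 + 0.5244
  = 1.3663 bits
Marginal P(A) (row sums):
  P(A=0) = 1/8 + 0 = 1/8
  P(A=1) = 0 + 9/16 = 9/16
  P(A=2) = 5/16 + 0 = 5/16
H(A) = -[(1/8)·log₂(1/8) + (9/16)·log₂(9/16) + (5/16)·log₂(5/16)]
  = 0.3750 + 0.4669 + 0.5244
  = 1.3663 bits

H(B|A) = 1.3663 - 1.3663 = 0.0000 bits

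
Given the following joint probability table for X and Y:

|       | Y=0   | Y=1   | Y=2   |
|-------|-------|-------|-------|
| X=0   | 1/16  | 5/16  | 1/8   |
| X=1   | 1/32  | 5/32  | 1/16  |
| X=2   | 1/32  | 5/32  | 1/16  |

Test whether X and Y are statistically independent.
Marginal P(X) (row sums):
  P(X=0) = 1/16 + 5/16 + 1/8 = 1/2
  P(X=1) = 1/32 + 5/32 + 1/16 = 1/4
  P(X=2) = 1/32 + 5/32 + 1/16 = 1/4
Marginal P(Y) (column sums):
  P(Y=0) = 1/16 + 1/32 + 1/32 = 1/8
  P(Y=1) = 5/16 + 5/32 + 5/32 = 5/8
  P(Y=2) = 1/8 + 1/16 + 1/16 = 1/4

X and Y are independent iff P(X=i,Y=j) = P(X=i)·P(Y=j) for every cell.
  P(X=0)·P(Y=0) = 1/2 × 1/8 = 1/16 = P(X=0,Y=0) ✓
  P(X=0)·P(Y=1) = 1/2 × 5/8 = 5/16 = P(X=0,Y=1) ✓
  P(X=0)·P(Y=2) = 1/2 × 1/4 = 1/8 = P(X=0,Y=2) ✓
  P(X=1)·P(Y=0) = 1/4 × 1/8 = 1/32 = P(X=1,Y=0) ✓
  P(X=1)·P(Y=1) = 1/4 × 5/8 = 5/32 = P(X=1,Y=1) ✓
  P(X=1)·P(Y=2) = 1/4 × 1/4 = 1/16 = P(X=1,Y=2) ✓
  P(X=2)·P(Y=0) = 1/4 × 1/8 = 1/32 = P(X=2,Y=0) ✓
  P(X=2)·P(Y=1) = 1/4 × 5/8 = 5/32 = P(X=2,Y=1) ✓
  P(X=2)·P(Y=2) = 1/4 × 1/4 = 1/16 = P(X=2,Y=2) ✓

Yes, X and Y are independent: every cell factors, so I(X;Y) = 0 bits.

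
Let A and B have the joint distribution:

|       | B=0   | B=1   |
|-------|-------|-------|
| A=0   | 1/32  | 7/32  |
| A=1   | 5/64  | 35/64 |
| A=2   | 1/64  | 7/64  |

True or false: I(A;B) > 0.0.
Marginal P(A) (row sums):
  P(A=0) = 1/32 + 7/32 = 1/4
  P(A=1) = 5/64 + 35/64 = 5/8
  P(A=2) = 1/64 + 7/64 = 1/8
Marginal P(B) (column sums):
  P(B=0) = 1/32 + 5/64 + 1/64 = 1/8
  P(B=1) = 7/32 + 35/64 + 7/64 = 7/8

H(A) = -[(1/4)·log₂(1/4) + (5/8)·log₂(5/8) + (1/8)·log₂(1/8)]
  = 0.5000 + 0.4238 + 0.3750
  = 1.2988 bits
H(B) = -[(1/8)·log₂(1/8) + (7/8)·log₂(7/8)]
  = 0.3750 + 0.1686
  = 0.5436 bits
H(A,B) = -[(1/32)·log₂(1/32) + (7/32)·log₂(7/32) + (5/64)·log₂(5/64) + (35/64)·log₂(35/64) + (1/64)·log₂(1/64) + (7/64)·log₂(7/64)]
  = 0.1563 + 0.4796 + 0.2873 + 0.4762 + 0.0938 + 0.3492
  = 1.8424 bits

I(A;B) = H(A) + H(B) - H(A,B)
  = 1.2988 + 0.5436 - 1.8424
  = 0.0000 bits

False. I(A;B) = 0.0000 bits, which is ≤ 0.0 bits.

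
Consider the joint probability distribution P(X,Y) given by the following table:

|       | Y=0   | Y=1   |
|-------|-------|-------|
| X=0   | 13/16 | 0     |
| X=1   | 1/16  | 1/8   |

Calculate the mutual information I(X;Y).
Marginal P(X) (row sums):
  P(X=0) = 13/16 + 0 = 13/16
  P(X=1) = 1/16 + 1/8 = 3/16
Marginal P(Y) (column sums):
  P(Y=0) = 13/16 + 1/16 = 7/8
  P(Y=1) = 0 + 1/8 = 1/8

H(X) = -[(13/16)·log₂(13/16) + (3/16)·log₂(3/16)]
  = 0.2434 + 0.4528
  = 0.6962 bits
H(Y) = -[(7/8)·log₂(7/8) + (1/8)·log₂(1/8)]
  = 0.1686 + 0.3750
  = 0.5436 bits
H(X,Y) = -[(13/16)·log₂(13/16) + (1/16)·log₂(1/16) + (1/8)·log₂(1/8)]
  = 0.2434 + 0.2500 + 0.3750
  = 0.8684 bits

I(X;Y) = H(X) + H(Y) - H(X,Y)
  = 0.6962 + 0.5436 - 0.8684
  = 0.3714 bits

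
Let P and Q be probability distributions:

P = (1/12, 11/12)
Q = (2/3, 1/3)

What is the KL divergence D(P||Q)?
D(P||Q) = Σ P(i) log₂(P(i)/Q(i))
  i=0: (1/12) × log₂((1/12)/(2/3)) = (1/12) × log₂(1/8) = -0.2500
  i=1: (11/12) × log₂((11/12)/(1/3)) = (11/12) × log₂(11/4) = 1.3378
D(P||Q) = -0.2500 + 1.3378
  = 1.0878 bits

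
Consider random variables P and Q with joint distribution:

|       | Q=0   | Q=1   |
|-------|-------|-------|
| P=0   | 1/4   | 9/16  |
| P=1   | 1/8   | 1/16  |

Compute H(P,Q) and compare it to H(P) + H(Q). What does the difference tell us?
Marginal P(P) (row sums):
  P(P=0) = 1/4 + 9/16 = 13/16
  P(P=1) = 1/8 + 1/16 = 3/16
Marginal P(Q) (column sums):
  P(Q=0) = 1/4 + 1/8 = 3/8
  P(Q=1) = 9/16 + 1/16 = 5/8

H(P,Q) = -[(1/4)·log₂(1/4) + (9/16)·log₂(9/16) + (1/8)·log₂(1/8) + (1/16)·log₂(1/16)]
  = 0.5000 + 0.4669 + 0.3750 + 0.2500
  = 1.5919 bits
H(P) = -[(13/16)·log₂(13/16) + (3/16)·log₂(3/16)]
  = 0.2434 + 0.4528
  = 0.6962 bits
H(Q) = -[(3/8)·log₂(3/8) + (5/8)·log₂(5/8)]
  = 0.5306 + 0.4238
  = 0.9544 bits

H(P) + H(Q) = 0.6962 + 0.9544 = 1.6506 bits
Difference: H(P) + H(Q) - H(P,Q) = 1.6506 - 1.5919 = 0.0587 bits = I(P;Q)

The difference is the mutual information; it is positive here, so P and Q are dependent (knowing one reduces uncertainty about the other by 0.0587 bits).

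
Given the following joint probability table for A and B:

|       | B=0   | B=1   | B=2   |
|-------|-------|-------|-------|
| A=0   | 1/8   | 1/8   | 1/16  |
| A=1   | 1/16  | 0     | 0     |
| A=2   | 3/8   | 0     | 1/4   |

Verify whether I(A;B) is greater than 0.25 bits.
Marginal P(A) (row sums):
  P(A=0) = 1/8 + 1/8 + 1/16 = 5/16
  P(A=1) = 1/16 + 0 + 0 = 1/16
  P(A=2) = 3/8 + 0 + 1/4 = 5/8
Marginal P(B) (column sums):
  P(B=0) = 1/8 + 1/16 + 3/8 = 9/16
  P(B=1) = 1/8 + 0 + 0 = 1/8
  P(B=2) = 1/16 + 0 + 1/4 = 5/16

H(A) = -[(5/16)·log₂(5/16) + (1/16)·log₂(1/16) + (5/8)·log₂(5/8)]
  = 0.5244 + 0.2500 + 0.4238
  = 1.1982 bits
H(B) = -[(9/16)·log₂(9/16) + (1/8)·log₂(1/8) + (5/16)·log₂(5/16)]
  = 0.4669 + 0.3750 + 0.5244
  = 1.3663 bits
H(A,B) = -[(1/8)·log₂(1/8) + (1/8)·log₂(1/8) + (1/16)·log₂(1/16) + (1/16)·log₂(1/16) + (3/8)·log₂(3/8) + (1/4)·log₂(1/4)]
  = 0.3750 + 0.3750 + 0.2500 + 0.2500 + 0.5306 + 0.5000
  = 2.2806 bits

I(A;B) = H(A) + H(B) - H(A,B)
  = 1.1982 + 1.3663 - 2.2806
  = 0.2839 bits

Yes. I(A;B) = 0.2839 bits, which is > 0.25 bits.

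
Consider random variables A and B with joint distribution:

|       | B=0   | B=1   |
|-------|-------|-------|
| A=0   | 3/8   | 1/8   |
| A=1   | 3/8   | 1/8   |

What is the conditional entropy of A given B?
Marginal P(B) (column sums):
  P(B=0) = 3/8 + 3/8 = 3/4
  P(B=1) = 1/8 + 1/8 = 1/4

H(A|B) = -Σ P(A,B)·log₂ P(A|B), where P(A|B) = P(A,B) / P(B)
  (A=0,B=0): P(A|B) = (3/8)/(3/4) = 1/2;  -(3/8)·log₂(1/2) = 0.3750
  (A=0,B=1): P(A|B) = (1/8)/(1/4) = 1/2;  -(1/8)·log₂(1/2) = 0.1250
  (A=1,B=0): P(A|B) = (3/8)/(3/4) = 1/2;  -(3/8)·log₂(1/2) = 0.3750
  (A=1,B=1): P(A|B) = (1/8)/(1/4) = 1/2;  -(1/8)·log₂(1/2) = 0.1250
H(A|B) = 0.3750 + 0.1250 + 0.3750 + 0.1250
  = 1.0000 bits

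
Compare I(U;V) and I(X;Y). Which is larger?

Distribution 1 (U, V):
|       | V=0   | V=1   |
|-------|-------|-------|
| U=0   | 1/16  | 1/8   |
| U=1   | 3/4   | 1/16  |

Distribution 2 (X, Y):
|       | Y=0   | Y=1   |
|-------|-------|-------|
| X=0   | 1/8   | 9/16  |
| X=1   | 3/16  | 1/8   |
Distribution 1 (U, V):
Marginal P(U) (row sums):
  P(U=0) = 1/16 + 1/8 = 3/16
  P(U=1) = 3/4 + 1/16 = 13/16
Marginal P(V) (column sums):
  P(V=0) = 1/16 + 3/4 = 13/16
  P(V=1) = 1/8 + 1/16 = 3/16

H(U) = -[(3/16)·log₂(3/16) + (13/16)·log₂(13/16)]
  = 0.4528 + 0.2434
  = 0.6962 bits
H(V) = -[(13/16)·log₂(13/16) + (3/16)·log₂(3/16)]
  = 0.2434 + 0.4528
  = 0.6962 bits
H(U,V) = -[(1/16)·log₂(1/16) + (1/8)·log₂(1/8) + (3/4)·log₂(3/4) + (1/16)·log₂(1/16)]
  = 0.2500 + 0.3750 + 0.3113 + 0.2500
  = 1.1863 bits

I(U;V) = H(U) + H(V) - H(U,V)
  = 0.6962 + 0.6962 - 1.1863
  = 0.2061 bits

Distribution 2 (X, Y):
Marginal P(X) (row sums):
  P(X=0) = 1/8 + 9/16 = 11/16
  P(X=1) = 3/16 + 1/8 = 5/16
Marginal P(Y) (column sums):
  P(Y=0) = 1/8 + 3/16 = 5/16
  P(Y=1) = 9/16 + 1/8 = 11/16

H(X) = -[(11/16)·log₂(11/16) + (5/16)·log₂(5/16)]
  = 0.3716 + 0.5244
  = 0.8960 bits
H(Y) = -[(5/16)·log₂(5/16) + (11/16)·log₂(11/16)]
  = 0.5244 + 0.3716
  = 0.8960 bits
H(X,Y) = -[(1/8)·log₂(1/8) + (9/16)·log₂(9/16) + (3/16)·log₂(3/16) + (1/8)·log₂(1/8)]
  = 0.3750 + 0.4669 + 0.4528 + 0.3750
  = 1.6697 bits

I(X;Y) = H(X) + H(Y) - H(X,Y)
  = 0.8960 + 0.8960 - 1.6697
  = 0.1223 bits

I(U;V) = 0.2061 bits > I(X;Y) = 0.1223 bits, so (U, V) has the higher mutual information (stronger dependence).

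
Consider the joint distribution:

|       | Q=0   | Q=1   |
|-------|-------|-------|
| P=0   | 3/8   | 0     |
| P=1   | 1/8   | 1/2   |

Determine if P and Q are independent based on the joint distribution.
Marginal P(P) (row sums):
  P(P=0) = 3/8 + 0 = 3/8
  P(P=1) = 1/8 + 1/2 = 5/8
Marginal P(Q) (column sums):
  P(Q=0) = 3/8 + 1/8 = 1/2
  P(Q=1) = 0 + 1/2 = 1/2

P and Q are independent iff P(P=i,Q=j) = P(P=i)·P(Q=j) for every cell.
  P(P=0)·P(Q=0) = 3/8 × 1/2 = 3/16, but P(P=0,Q=0) = 3/8 ✗

No, P and Q are not independent. Quantitatively, I(P;Q) > 0:

H(P) = -[(3/8)·log₂(3/8) + (5/8)·log₂(5/8)]
  = 0.5306 + 0.4238
  = 0.9544 bits
H(Q) = -[(1/2)·log₂(1/2) + (1/2)·log₂(1/2)]
  = 0.5000 + 0.5000
  = 1.0000 bits
H(P,Q) = -[(3/8)·log₂(3/8) + (1/8)·log₂(1/8) + (1/2)·log₂(1/2)]
  = 0.5306 + 0.3750 + 0.5000
  = 1.4056 bits
I(P;Q) = H(P) + H(Q) - H(P,Q) = 0.9544 + 1.0000 - 1.4056 = 0.5488 bits > 0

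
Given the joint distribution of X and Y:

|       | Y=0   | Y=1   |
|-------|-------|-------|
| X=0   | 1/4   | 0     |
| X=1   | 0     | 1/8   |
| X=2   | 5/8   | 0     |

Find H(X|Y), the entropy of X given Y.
Marginal P(Y) (column sums):
  P(Y=0) = 1/4 + 0 + 5/8 = 7/8
  P(Y=1) = 0 + 1/8 + 0 = 1/8

H(X|Y) = -Σ P(X,Y)·log₂ P(X|Y), where P(X|Y) = P(X,Y) / P(Y)
  (cells with P(X,Y) = 0 contribute 0)
  (X=0,Y=0): P(X|Y) = (1/4)/(7/8) = 2/7;  -(1/4)·log₂(2/7) = 0.4518
  (X=1,Y=1): P(X|Y) = (1/8)/(1/8) = 1;  -(1/8)·log₂(1) = 0.0000
  (X=2,Y=0): P(X|Y) = (5/8)/(7/8) = 5/7;  -(5/8)·log₂(5/7) = 0.3034
H(X|Y) = 0.4518 + 0.0000 + 0.3034
  = 0.7552 bits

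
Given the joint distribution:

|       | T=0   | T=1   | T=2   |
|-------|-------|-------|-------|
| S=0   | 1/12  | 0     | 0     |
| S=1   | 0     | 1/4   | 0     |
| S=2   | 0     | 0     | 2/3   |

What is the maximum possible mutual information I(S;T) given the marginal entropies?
The upper bound on mutual information is I(S;T) ≤ min(H(S), H(T)).

Marginal P(S) (row sums):
  P(S=0) = 1/12 + 0 + 0 = 1/12
  P(S=1) = 0 + 1/4 + 0 = 1/4
  P(S=2) = 0 + 0 + 2/3 = 2/3
Marginal P(T) (column sums):
  P(T=0) = 1/12 + 0 + 0 = 1/12
  P(T=1) = 0 + 1/4 + 0 = 1/4
  P(T=2) = 0 + 0 + 2/3 = 2/3

H(S) = -[(1/12)·log₂(1/12) + (1/4)·log₂(1/4) + (2/3)·log₂(2/3)]
  = 0.2987 + 0.5000 + 0.3900
  = 1.1887 bits
H(T) = -[(1/12)·log₂(1/12) + (1/4)·log₂(1/4) + (2/3)·log₂(2/3)]
  = 0.2987 + 0.5000 + 0.3900
  = 1.1887 bits

Maximum possible I(S;T) = min(1.1887, 1.1887) = 1.1887 bits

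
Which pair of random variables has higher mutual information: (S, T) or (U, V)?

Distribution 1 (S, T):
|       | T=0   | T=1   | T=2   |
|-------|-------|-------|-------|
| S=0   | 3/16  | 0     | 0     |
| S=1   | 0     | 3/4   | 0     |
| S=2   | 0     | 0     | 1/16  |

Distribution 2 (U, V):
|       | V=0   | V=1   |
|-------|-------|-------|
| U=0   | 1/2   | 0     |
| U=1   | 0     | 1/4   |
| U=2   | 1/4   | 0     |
Distribution 1 (S, T):
Marginal P(S) (row sums):
  P(S=0) = 3/16 + 0 + 0 = 3/16
  P(S=1) = 0 + 3/4 + 0 = 3/4
  P(S=2) = 0 + 0 + 1/16 = 1/16
Marginal P(T) (column sums):
  P(T=0) = 3/16 + 0 + 0 = 3/16
  P(T=1) = 0 + 3/4 + 0 = 3/4
  P(T=2) = 0 + 0 + 1/16 = 1/16

H(S) = -[(3/16)·log₂(3/16) + (3/4)·log₂(3/4) + (1/16)·log₂(1/16)]
  = 0.4528 + 0.3113 + 0.2500
  = 1.0141 bits
H(T) = -[(3/16)·log₂(3/16) + (3/4)·log₂(3/4) + (1/16)·log₂(1/16)]
  = 0.4528 + 0.3113 + 0.2500
  = 1.0141 bits
H(S,T) = -[(3/16)·log₂(3/16) + (3/4)·log₂(3/4) + (1/16)·log₂(1/16)]
  = 0.4528 + 0.3113 + 0.2500
  = 1.0141 bits

I(S;T) = H(S) + H(T) - H(S,T)
  = 1.0141 + 1.0141 - 1.0141
  = 1.0141 bits

Distribution 2 (U, V):
Marginal P(U) (row sums):
  P(U=0) = 1/2 + 0 = 1/2
  P(U=1) = 0 + 1/4 = 1/4
  P(U=2) = 1/4 + 0 = 1/4
Marginal P(V) (column sums):
  P(V=0) = 1/2 + 0 + 1/4 = 3/4
  P(V=1) = 0 + 1/4 + 0 = 1/4

H(U) = -[(1/2)·log₂(1/2) + (1/4)·log₂(1/4) + (1/4)·log₂(1/4)]
  = 0.5000 + 0.5000 + 0.5000
  = 1.5000 bits
H(V) = -[(3/4)·log₂(3/4) + (1/4)·log₂(1/4)]
  = 0.3113 + 0.5000
  = 0.8113 bits
H(U,V) = -[(1/2)·log₂(1/2) + (1/4)·log₂(1/4) + (1/4)·log₂(1/4)]
  = 0.5000 + 0.5000 + 0.5000
  = 1.5000 bits

I(U;V) = H(U) + H(V) - H(U,V)
  = 1.5000 + 0.8113 - 1.5000
  = 0.8113 bits

I(S;T) = 1.0141 bits > I(U;V) = 0.8113 bits, so (S, T) has the higher mutual information (stronger dependence).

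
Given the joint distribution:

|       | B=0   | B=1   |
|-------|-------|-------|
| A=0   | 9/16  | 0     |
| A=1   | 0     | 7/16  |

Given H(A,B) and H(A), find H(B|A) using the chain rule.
From the chain rule: H(A,B) = H(A) + H(B|A)
Therefore: H(B|A) = H(A,B) - H(A)

H(A,B) = -[(9/16)·log₂(9/16) + (7/16)·log₂(7/16)]
  = 0.4669 + 0.5218
  = 0.9887 bits
Marginal P(A) (row sums):
  P(A=0) = 9/16 + 0 = 9/16
  P(A=1) = 0 + 7/16 = 7/16
H(A) = -[(9/16)·log₂(9/16) + (7/16)·log₂(7/16)]
  = 0.4669 + 0.5218
  = 0.9887 bits

H(B|A) = 0.9887 - 0.9887 = 0.0000 bits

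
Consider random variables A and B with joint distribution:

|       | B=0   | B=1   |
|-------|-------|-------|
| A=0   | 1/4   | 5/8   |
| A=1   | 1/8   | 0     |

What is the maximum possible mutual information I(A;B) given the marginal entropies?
The upper bound on mutual information is I(A;B) ≤ min(H(A), H(B)).

Marginal P(A) (row sums):
  P(A=0) = 1/4 + 5/8 = 7/8
  P(A=1) = 1/8 + 0 = 1/8
Marginal P(B) (column sums):
  P(B=0) = 1/4 + 1/8 = 3/8
  P(B=1) = 5/8 + 0 = 5/8

H(A) = -[(7/8)·log₂(7/8) + (1/8)·log₂(1/8)]
  = 0.1686 + 0.3750
  = 0.5436 bits
H(B) = -[(3/8)·log₂(3/8) + (5/8)·log₂(5/8)]
  = 0.5306 + 0.4238
  = 0.9544 bits

Maximum possible I(A;B) = min(0.5436, 0.9544) = 0.5436 bits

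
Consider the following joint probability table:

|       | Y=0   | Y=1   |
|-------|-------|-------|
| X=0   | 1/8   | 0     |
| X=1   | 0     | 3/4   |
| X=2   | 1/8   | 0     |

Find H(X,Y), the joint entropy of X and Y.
H(X,Y) = -Σ P(X,Y) log₂ P(X,Y), summed over the non-zero cells:
H(X,Y) = -[(1/8)·log₂(1/8) + (3/4)·log₂(3/4) + (1/8)·log₂(1/8)]
  = 0.3750 + 0.3113 + 0.3750
  = 1.0613 bits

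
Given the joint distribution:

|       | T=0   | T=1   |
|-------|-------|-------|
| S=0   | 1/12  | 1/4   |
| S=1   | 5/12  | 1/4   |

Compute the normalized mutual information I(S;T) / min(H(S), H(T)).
Marginal P(S) (row sums):
  P(S=0) = 1/12 + 1/4 = 1/3
  P(S=1) = 5/12 + 1/4 = 2/3
Marginal P(T) (column sums):
  P(T=0) = 1/12 + 5/12 = 1/2
  P(T=1) = 1/4 + 1/4 = 1/2

H(S) = -[(1/3)·log₂(1/3) + (2/3)·log₂(2/3)]
  = 0.5283 + 0.3900
  = 0.9183 bits
H(T) = -[(1/2)·log₂(1/2) + (1/2)·log₂(1/2)]
  = 0.5000 + 0.5000
  = 1.0000 bits
H(S,T) = -[(1/12)·log₂(1/12) + (1/4)·log₂(1/4) + (5/12)·log₂(5/12) + (1/4)·log₂(1/4)]
  = 0.2987 + 0.5000 + 0.5263 + 0.5000
  = 1.8250 bits

I(S;T) = H(S) + H(T) - H(S,T)
  = 0.9183 + 1.0000 - 1.8250
  = 0.0933 bits

min(H(S), H(T)) = min(0.9183, 1.0000) = 0.9183 bits
Normalized MI = 0.0933 / 0.9183 = 0.1016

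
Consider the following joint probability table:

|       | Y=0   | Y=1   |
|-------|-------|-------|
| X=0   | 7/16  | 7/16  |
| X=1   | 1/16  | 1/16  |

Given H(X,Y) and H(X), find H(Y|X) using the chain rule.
From the chain rule: H(X,Y) = H(X) + H(Y|X)
Therefore: H(Y|X) = H(X,Y) - H(X)

H(X,Y) = -[(7/16)·log₂(7/16) + (7/16)·log₂(7/16) + (1/16)·log₂(1/16) + (1/16)·log₂(1/16)]
  = 0.5218 + 0.5218 + 0.2500 + 0.2500
  = 1.5436 bits
Marginal P(X) (row sums):
  P(X=0) = 7/16 + 7/16 = 7/8
  P(X=1) = 1/16 + 1/16 = 1/8
H(X) = -[(7/8)·log₂(7/8) + (1/8)·log₂(1/8)]
  = 0.1686 + 0.3750
  = 0.5436 bits

H(Y|X) = 1.5436 - 0.5436 = 1.0000 bits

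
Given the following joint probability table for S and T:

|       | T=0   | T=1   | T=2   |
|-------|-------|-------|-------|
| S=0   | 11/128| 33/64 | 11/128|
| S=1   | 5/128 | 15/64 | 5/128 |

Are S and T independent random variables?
Marginal P(S) (row sums):
  P(S=0) = 11/128 + 33/64 + 11/128 = 11/16
  P(S=1) = 5/128 + 15/64 + 5/128 = 5/16
Marginal P(T) (column sums):
  P(T=0) = 11/128 + 5/128 = 1/8
  P(T=1) = 33/64 + 15/64 = 3/4
  P(T=2) = 11/128 + 5/128 = 1/8

S and T are independent iff P(S=i,T=j) = P(S=i)·P(T=j) for every cell.
  P(S=0)·P(T=0) = 11/16 × 1/8 = 11/128 = P(S=0,T=0) ✓
  P(S=0)·P(T=1) = 11/16 × 3/4 = 33/64 = P(S=0,T=1) ✓
  P(S=0)·P(T=2) = 11/16 × 1/8 = 11/128 = P(S=0,T=2) ✓
  P(S=1)·P(T=0) = 5/16 × 1/8 = 5/128 = P(S=1,T=0) ✓
  P(S=1)·P(T=1) = 5/16 × 3/4 = 15/64 = P(S=1,T=1) ✓
  P(S=1)·P(T=2) = 5/16 × 1/8 = 5/128 = P(S=1,T=2) ✓

Yes, S and T are independent: every cell factors, so I(S;T) = 0 bits.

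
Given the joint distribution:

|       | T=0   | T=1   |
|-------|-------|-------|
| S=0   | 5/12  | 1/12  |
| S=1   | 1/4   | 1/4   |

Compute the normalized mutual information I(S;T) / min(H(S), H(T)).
Marginal P(S) (row sums):
  P(S=0) = 5/12 + 1/12 = 1/2
  P(S=1) = 1/4 + 1/4 = 1/2
Marginal P(T) (column sums):
  P(T=0) = 5/12 + 1/4 = 2/3
  P(T=1) = 1/12 + 1/4 = 1/3

H(S) = -[(1/2)·log₂(1/2) + (1/2)·log₂(1/2)]
  = 0.5000 + 0.5000
  = 1.0000 bits
H(T) = -[(2/3)·log₂(2/3) + (1/3)·log₂(1/3)]
  = 0.3900 + 0.5283
  = 0.9183 bits
H(S,T) = -[(5/12)·log₂(5/12) + (1/12)·log₂(1/12) + (1/4)·log₂(1/4) + (1/4)·log₂(1/4)]
  = 0.5263 + 0.2987 + 0.5000 + 0.5000
  = 1.8250 bits

I(S;T) = H(S) + H(T) - H(S,T)
  = 1.0000 + 0.9183 - 1.8250
  = 0.0933 bits

min(H(S), H(T)) = min(1.0000, 0.9183) = 0.9183 bits
Normalized MI = 0.0933 / 0.9183 = 0.1016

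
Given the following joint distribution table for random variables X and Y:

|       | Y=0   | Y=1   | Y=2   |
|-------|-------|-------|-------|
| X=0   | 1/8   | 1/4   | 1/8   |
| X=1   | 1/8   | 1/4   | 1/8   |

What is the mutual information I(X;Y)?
Marginal P(X) (row sums):
  P(X=0) = 1/8 + 1/4 + 1/8 = 1/2
  P(X=1) = 1/8 + 1/4 + 1/8 = 1/2
Marginal P(Y) (column sums):
  P(Y=0) = 1/8 + 1/8 = 1/4
  P(Y=1) = 1/4 + 1/4 = 1/2
  P(Y=2) = 1/8 + 1/8 = 1/4

H(X) = -[(1/2)·log₂(1/2) + (1/2)·log₂(1/2)]
  = 0.5000 + 0.5000
  = 1.0000 bits
H(Y) = -[(1/4)·log₂(1/4) + (1/2)·log₂(1/2) + (1/4)·log₂(1/4)]
  = 0.5000 + 0.5000 + 0.5000
  = 1.5000 bits
H(X,Y) = -[(1/8)·log₂(1/8) + (1/4)·log₂(1/4) + (1/8)·log₂(1/8) + (1/8)·log₂(1/8) + (1/4)·log₂(1/4) + (1/8)·log₂(1/8)]
  = 0.3750 + 0.5000 + 0.3750 + 0.3750 + 0.5000 + 0.3750
  = 2.5000 bits

I(X;Y) = H(X) + H(Y) - H(X,Y)
  = 1.0000 + 1.5000 - 2.5000
  = 0.0000 bits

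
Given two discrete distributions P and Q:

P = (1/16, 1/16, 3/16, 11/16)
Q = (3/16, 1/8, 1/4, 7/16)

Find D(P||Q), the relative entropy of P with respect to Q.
D(P||Q) = Σ P(i) log₂(P(i)/Q(i))
  i=0: (1/16) × log₂((1/16)/(3/16)) = (1/16) × log₂(1/3) = -0.0991
  i=1: (1/16) × log₂((1/16)/(1/8)) = (1/16) × log₂(1/2) = -0.0625
  i=2: (3/16) × log₂((3/16)/(1/4)) = (3/16) × log₂(3/4) = -0.0778
  i=3: (11/16) × log₂((11/16)/(7/16)) = (11/16) × log₂(11/7) = 0.4483
D(P||Q) = -0.0991 - 0.0625 - 0.0778 + 0.4483
  = 0.2089 bits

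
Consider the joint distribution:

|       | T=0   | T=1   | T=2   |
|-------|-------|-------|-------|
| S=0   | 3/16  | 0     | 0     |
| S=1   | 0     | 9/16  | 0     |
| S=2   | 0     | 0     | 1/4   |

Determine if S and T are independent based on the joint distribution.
Marginal P(S) (row sums):
  P(S=0) = 3/16 + 0 + 0 = 3/16
  P(S=1) = 0 + 9/16 + 0 = 9/16
  P(S=2) = 0 + 0 + 1/4 = 1/4
Marginal P(T) (column sums):
  P(T=0) = 3/16 + 0 + 0 = 3/16
  P(T=1) = 0 + 9/16 + 0 = 9/16
  P(T=2) = 0 + 0 + 1/4 = 1/4

S and T are independent iff P(S=i,T=j) = P(S=i)·P(T=j) for every cell.
  P(S=0)·P(T=0) = 3/16 × 3/16 = 9/256, but P(S=0,T=0) = 3/16 ✗

No, S and T are not independent. Quantitatively, I(S;T) > 0:

H(S) = -[(3/16)·log₂(3/16) + (9/16)·log₂(9/16) + (1/4)·log₂(1/4)]
  = 0.4528 + 0.4669 + 0.5000
  = 1.4197 bits
H(T) = -[(3/16)·log₂(3/16) + (9/16)·log₂(9/16) + (1/4)·log₂(1/4)]
  = 0.4528 + 0.4669 + 0.5000
  = 1.4197 bits
H(S,T) = -[(3/16)·log₂(3/16) + (9/16)·log₂(9/16) + (1/4)·log₂(1/4)]
  = 0.4528 + 0.4669 + 0.5000
  = 1.4197 bits
I(S;T) = H(S) + H(T) - H(S,T) = 1.4197 + 1.4197 - 1.4197 = 1.4197 bits > 0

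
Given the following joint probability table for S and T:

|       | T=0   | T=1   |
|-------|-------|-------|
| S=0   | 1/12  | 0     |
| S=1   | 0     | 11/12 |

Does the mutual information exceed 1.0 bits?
Marginal P(S) (row sums):
  P(S=0) = 1/12 + 0 = 1/12
  P(S=1) = 0 + 11/12 = 11/12
Marginal P(T) (column sums):
  P(T=0) = 1/12 + 0 = 1/12
  P(T=1) = 0 + 11/12 = 11/12

H(S) = -[(1/12)·log₂(1/12) + (11/12)·log₂(11/12)]
  = 0.2987 + 0.1151
  = 0.4138 bits
H(T) = -[(1/12)·log₂(1/12) + (11/12)·log₂(11/12)]
  = 0.2987 + 0.1151
  = 0.4138 bits
H(S,T) = -[(1/12)·log₂(1/12) + (11/12)·log₂(11/12)]
  = 0.2987 + 0.1151
  = 0.4138 bits

I(S;T) = H(S) + H(T) - H(S,T)
  = 0.4138 + 0.4138 - 0.4138
  = 0.4138 bits

No. I(S;T) = 0.4138 bits, which is ≤ 1.0 bits.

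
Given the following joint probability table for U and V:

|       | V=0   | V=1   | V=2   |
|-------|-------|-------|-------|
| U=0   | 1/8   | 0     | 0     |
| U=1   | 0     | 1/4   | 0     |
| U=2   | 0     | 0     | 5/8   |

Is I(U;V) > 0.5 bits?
Marginal P(U) (row sums):
  P(U=0) = 1/8 + 0 + 0 = 1/8
  P(U=1) = 0 + 1/4 + 0 = 1/4
  P(U=2) = 0 + 0 + 5/8 = 5/8
Marginal P(V) (column sums):
  P(V=0) = 1/8 + 0 + 0 = 1/8
  P(V=1) = 0 + 1/4 + 0 = 1/4
  P(V=2) = 0 + 0 + 5/8 = 5/8

H(U) = -[(1/8)·log₂(1/8) + (1/4)·log₂(1/4) + (5/8)·log₂(5/8)]
  = 0.3750 + 0.5000 + 0.4238
  = 1.2988 bits
H(V) = -[(1/8)·log₂(1/8) + (1/4)·log₂(1/4) + (5/8)·log₂(5/8)]
  = 0.3750 + 0.5000 + 0.4238
  = 1.2988 bits
H(U,V) = -[(1/8)·log₂(1/8) + (1/4)·log₂(1/4) + (5/8)·log₂(5/8)]
  = 0.3750 + 0.5000 + 0.4238
  = 1.2988 bits

I(U;V) = H(U) + H(V) - H(U,V)
  = 1.2988 + 1.2988 - 1.2988
  = 1.2988 bits

Yes. I(U;V) = 1.2988 bits, which is > 0.5 bits.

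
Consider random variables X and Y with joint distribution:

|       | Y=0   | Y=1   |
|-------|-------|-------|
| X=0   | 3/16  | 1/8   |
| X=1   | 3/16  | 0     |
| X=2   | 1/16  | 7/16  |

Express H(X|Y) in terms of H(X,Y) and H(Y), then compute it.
H(X|Y) = H(X,Y) - H(Y)

Marginal P(Y) (column sums):
  P(Y=0) = 3/16 + 3/16 + 1/16 = 7/16
  P(Y=1) = 1/8 + 0 + 7/16 = 9/16

H(X,Y) = -[(3/16)·log₂(3/16) + (1/8)·log₂(1/8) + (3/16)·log₂(3/16) + (1/16)·log₂(1/16) + (7/16)·log₂(7/16)]
  = 0.4528 + 0.3750 + 0.4528 + 0.2500 + 0.5218
  = 2.0524 bits
H(Y) = -[(7/16)·log₂(7/16) + (9/16)·log₂(9/16)]
  = 0.5218 + 0.4669
  = 0.9887 bits

H(X|Y) = 2.0524 - 0.9887 = 1.0637 bits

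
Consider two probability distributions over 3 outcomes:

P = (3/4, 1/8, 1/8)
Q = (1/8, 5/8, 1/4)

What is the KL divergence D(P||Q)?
D(P||Q) = Σ P(i) log₂(P(i)/Q(i))
  i=0: (3/4) × log₂((3/4)/(1/8)) = (3/4) × log₂(6) = 1.9387
  i=1: (1/8) × log₂((1/8)/(5/8)) = (1/8) × log₂(1/5) = -0.2902
  i=2: (1/8) × log₂((1/8)/(1/4)) = (1/8) × log₂(1/2) = -0.1250
D(P||Q) = 1.9387 - 0.2902 - 0.1250
  = 1.5235 bits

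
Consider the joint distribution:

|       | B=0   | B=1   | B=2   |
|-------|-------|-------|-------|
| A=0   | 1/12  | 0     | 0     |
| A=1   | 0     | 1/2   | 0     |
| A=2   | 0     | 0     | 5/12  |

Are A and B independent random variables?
Marginal P(A) (row sums):
  P(A=0) = 1/12 + 0 + 0 = 1/12
  P(A=1) = 0 + 1/2 + 0 = 1/2
  P(A=2) = 0 + 0 + 5/12 = 5/12
Marginal P(B) (column sums):
  P(B=0) = 1/12 + 0 + 0 = 1/12
  P(B=1) = 0 + 1/2 + 0 = 1/2
  P(B=2) = 0 + 0 + 5/12 = 5/12

A and B are independent iff P(A=i,B=j) = P(A=i)·P(B=j) for every cell.
  P(A=0)·P(B=0) = 1/12 × 1/12 = 1/144, but P(A=0,B=0) = 1/12 ✗

No, A and B are not independent. Quantitatively, I(A;B) > 0:

H(A) = -[(1/12)·log₂(1/12) + (1/2)·log₂(1/2) + (5/12)·log₂(5/12)]
  = 0.2987 + 0.5000 + 0.5263
  = 1.3250 bits
H(B) = -[(1/12)·log₂(1/12) + (1/2)·log₂(1/2) + (5/12)·log₂(5/12)]
  = 0.2987 + 0.5000 + 0.5263
  = 1.3250 bits
H(A,B) = -[(1/12)·log₂(1/12) + (1/2)·log₂(1/2) + (5/12)·log₂(5/12)]
  = 0.2987 + 0.5000 + 0.5263
  = 1.3250 bits
I(A;B) = H(A) + H(B) - H(A,B) = 1.3250 + 1.3250 - 1.3250 = 1.3250 bits > 0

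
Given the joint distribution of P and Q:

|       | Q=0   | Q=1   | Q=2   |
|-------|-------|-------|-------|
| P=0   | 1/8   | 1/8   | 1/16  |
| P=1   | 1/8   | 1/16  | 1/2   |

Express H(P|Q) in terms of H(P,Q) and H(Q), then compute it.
H(P|Q) = H(P,Q) - H(Q)

Marginal P(Q) (column sums):
  P(Q=0) = 1/8 + 1/8 = 1/4
  P(Q=1) = 1/8 + 1/16 = 3/16
  P(Q=2) = 1/16 + 1/2 = 9/16

H(P,Q) = -[(1/8)·log₂(1/8) + (1/8)·log₂(1/8) + (1/16)·log₂(1/16) + (1/8)·log₂(1/8) + (1/16)·log₂(1/16) + (1/2)·log₂(1/2)]
  = 0.3750 + 0.3750 + 0.2500 + 0.3750 + 0.2500 + 0.5000
  = 2.1250 bits
H(Q) = -[(1/4)·log₂(1/4) + (3/16)·log₂(3/16) + (9/16)·log₂(9/16)]
  = 0.5000 + 0.4528 + 0.4669
  = 1.4197 bits

H(P|Q) = 2.1250 - 1.4197 = 0.7053 bits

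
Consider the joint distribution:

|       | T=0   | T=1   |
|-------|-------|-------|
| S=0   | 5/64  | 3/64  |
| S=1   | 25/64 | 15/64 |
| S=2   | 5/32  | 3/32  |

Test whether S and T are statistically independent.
Marginal P(S) (row sums):
  P(S=0) = 5/64 + 3/64 = 1/8
  P(S=1) = 25/64 + 15/64 = 5/8
  P(S=2) = 5/32 + 3/32 = 1/4
Marginal P(T) (column sums):
  P(T=0) = 5/64 + 25/64 + 5/32 = 5/8
  P(T=1) = 3/64 + 15/64 + 3/32 = 3/8

S and T are independent iff P(S=i,T=j) = P(S=i)·P(T=j) for every cell.
  P(S=0)·P(T=0) = 1/8 × 5/8 = 5/64 = P(S=0,T=0) ✓
  P(S=0)·P(T=1) = 1/8 × 3/8 = 3/64 = P(S=0,T=1) ✓
  P(S=1)·P(T=0) = 5/8 × 5/8 = 25/64 = P(S=1,T=0) ✓
  P(S=1)·P(T=1) = 5/8 × 3/8 = 15/64 = P(S=1,T=1) ✓
  P(S=2)·P(T=0) = 1/4 × 5/8 = 5/32 = P(S=2,T=0) ✓
  P(S=2)·P(T=1) = 1/4 × 3/8 = 3/32 = P(S=2,T=1) ✓

Yes, S and T are independent: every cell factors, so I(S;T) = 0 bits.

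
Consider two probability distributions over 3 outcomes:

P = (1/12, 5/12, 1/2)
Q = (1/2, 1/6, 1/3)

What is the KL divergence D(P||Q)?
D(P||Q) = Σ P(i) log₂(P(i)/Q(i))
  i=0: (1/12) × log₂((1/12)/(1/2)) = (1/12) × log₂(1/6) = -0.2154
  i=1: (5/12) × log₂((5/12)/(1/6)) = (5/12) × log₂(5/2) = 0.5508
  i=2: (1/2) × log₂((1/2)/(1/3)) = (1/2) × log₂(3/2) = 0.2925
D(P||Q) = -0.2154 + 0.5508 + 0.2925
  = 0.6279 bits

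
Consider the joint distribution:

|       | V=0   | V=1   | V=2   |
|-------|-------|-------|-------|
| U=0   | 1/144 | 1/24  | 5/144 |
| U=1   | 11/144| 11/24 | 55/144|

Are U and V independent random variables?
Marginal P(U) (row sums):
  P(U=0) = 1/144 + 1/24 + 5/144 = 1/12
  P(U=1) = 11/144 + 11/24 + 55/144 = 11/12
Marginal P(V) (column sums):
  P(V=0) = 1/144 + 11/144 = 1/12
  P(V=1) = 1/24 + 11/24 = 1/2
  P(V=2) = 5/144 + 55/144 = 5/12

U and V are independent iff P(U=i,V=j) = P(U=i)·P(V=j) for every cell.
  P(U=0)·P(V=0) = 1/12 × 1/12 = 1/144 = P(U=0,V=0) ✓
  P(U=0)·P(V=1) = 1/12 × 1/2 = 1/24 = P(U=0,V=1) ✓
  P(U=0)·P(V=2) = 1/12 × 5/12 = 5/144 = P(U=0,V=2) ✓
  P(U=1)·P(V=0) = 11/12 × 1/12 = 11/144 = P(U=1,V=0) ✓
  P(U=1)·P(V=1) = 11/12 × 1/2 = 11/24 = P(U=1,V=1) ✓
  P(U=1)·P(V=2) = 11/12 × 5/12 = 55/144 = P(U=1,V=2) ✓

Yes, U and V are independent: every cell factors, so I(U;V) = 0 bits.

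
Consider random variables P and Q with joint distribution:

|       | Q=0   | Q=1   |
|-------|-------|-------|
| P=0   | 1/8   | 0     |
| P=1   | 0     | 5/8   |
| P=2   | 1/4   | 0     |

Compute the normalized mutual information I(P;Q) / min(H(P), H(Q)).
Marginal P(P) (row sums):
  P(P=0) = 1/8 + 0 = 1/8
  P(P=1) = 0 + 5/8 = 5/8
  P(P=2) = 1/4 + 0 = 1/4
Marginal P(Q) (column sums):
  P(Q=0) = 1/8 + 0 + 1/4 = 3/8
  P(Q=1) = 0 + 5/8 + 0 = 5/8

H(P) = -[(1/8)·log₂(1/8) + (5/8)·log₂(5/8) + (1/4)·log₂(1/4)]
  = 0.3750 + 0.4238 + 0.5000
  = 1.2988 bits
H(Q) = -[(3/8)·log₂(3/8) + (5/8)·log₂(5/8)]
  = 0.5306 + 0.4238
  = 0.9544 bits
H(P,Q) = -[(1/8)·log₂(1/8) + (5/8)·log₂(5/8) + (1/4)·log₂(1/4)]
  = 0.3750 + 0.4238 + 0.5000
  = 1.2988 bits

I(P;Q) = H(P) + H(Q) - H(P,Q)
  = 1.2988 + 0.9544 - 1.2988
  = 0.9544 bits

min(H(P), H(Q)) = min(1.2988, 0.9544) = 0.9544 bits
Normalized MI = 0.9544 / 0.9544 = 1.0000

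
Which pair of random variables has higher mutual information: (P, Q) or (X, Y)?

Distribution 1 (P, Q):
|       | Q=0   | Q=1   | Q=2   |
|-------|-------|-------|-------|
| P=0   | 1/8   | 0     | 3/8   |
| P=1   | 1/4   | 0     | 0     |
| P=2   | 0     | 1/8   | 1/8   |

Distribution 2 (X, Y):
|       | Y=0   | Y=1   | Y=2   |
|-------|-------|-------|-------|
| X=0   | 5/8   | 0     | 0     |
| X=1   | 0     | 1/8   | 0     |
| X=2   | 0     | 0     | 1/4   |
Distribution 1 (P, Q):
Marginal P(P) (row sums):
  P(P=0) = 1/8 + 0 + 3/8 = 1/2
  P(P=1) = 1/4 + 0 + 0 = 1/4
  P(P=2) = 0 + 1/8 + 1/8 = 1/4
Marginal P(Q) (column sums):
  P(Q=0) = 1/8 + 1/4 + 0 = 3/8
  P(Q=1) = 0 + 0 + 1/8 = 1/8
  P(Q=2) = 3/8 + 0 + 1/8 = 1/2

H(P) = -[(1/2)·log₂(1/2) + (1/4)·log₂(1/4) + (1/4)·log₂(1/4)]
  = 0.5000 + 0.5000 + 0.5000
  = 1.5000 bits
H(Q) = -[(3/8)·log₂(3/8) + (1/8)·log₂(1/8) + (1/2)·log₂(1/2)]
  = 0.5306 + 0.3750 + 0.5000
  = 1.4056 bits
H(P,Q) = -[(1/8)·log₂(1/8) + (3/8)·log₂(3/8) + (1/4)·log₂(1/4) + (1/8)·log₂(1/8) + (1/8)·log₂(1/8)]
  = 0.3750 + 0.5306 + 0.5000 + 0.3750 + 0.3750
  = 2.1556 bits

I(P;Q) = H(P) + H(Q) - H(P,Q)
  = 1.5000 + 1.4056 - 2.1556
  = 0.7500 bits

Distribution 2 (X, Y):
Marginal P(X) (row sums):
  P(X=0) = 5/8 + 0 + 0 = 5/8
  P(X=1) = 0 + 1/8 + 0 = 1/8
  P(X=2) = 0 + 0 + 1/4 = 1/4
Marginal P(Y) (column sums):
  P(Y=0) = 5/8 + 0 + 0 = 5/8
  P(Y=1) = 0 + 1/8 + 0 = 1/8
  P(Y=2) = 0 + 0 + 1/4 = 1/4

H(X) = -[(5/8)·log₂(5/8) + (1/8)·log₂(1/8) + (1/4)·log₂(1/4)]
  = 0.4238 + 0.3750 + 0.5000
  = 1.2988 bits
H(Y) = -[(5/8)·log₂(5/8) + (1/8)·log₂(1/8) + (1/4)·log₂(1/4)]
  = 0.4238 + 0.3750 + 0.5000
  = 1.2988 bits
H(X,Y) = -[(5/8)·log₂(5/8) + (1/8)·log₂(1/8) + (1/4)·log₂(1/4)]
  = 0.4238 + 0.3750 + 0.5000
  = 1.2988 bits

I(X;Y) = H(X) + H(Y) - H(X,Y)
  = 1.2988 + 1.2988 - 1.2988
  = 1.2988 bits

I(X;Y) = 1.2988 bits > I(P;Q) = 0.7500 bits, so (X, Y) has the higher mutual information (stronger dependence).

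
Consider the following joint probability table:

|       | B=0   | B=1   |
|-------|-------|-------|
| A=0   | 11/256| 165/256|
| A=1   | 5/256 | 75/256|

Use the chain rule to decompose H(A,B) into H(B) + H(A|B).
By the chain rule: H(A,B) = H(B) + H(A|B)

Marginal P(B) (column sums):
  P(B=0) = 11/256 + 5/256 = 1/16
  P(B=1) = 165/256 + 75/256 = 15/16
H(B) = -[(1/16)·log₂(1/16) + (15/16)·log₂(15/16)]
  = 0.2500 + 0.0873
  = 0.3373 bits
H(A|B) = -Σ P(A,B)·log₂ P(A|B), where P(A|B) = P(A,B) / P(B)
  (A=0,B=0): P(A|B) = (11/256)/(1/16) = 11/16;  -(11/256)·log₂(11/16) = 0.0232
  (A=0,B=1): P(A|B) = (165/256)/(15/16) = 11/16;  -(165/256)·log₂(11/16) = 0.3484
  (A=1,B=0): P(A|B) = (5/256)/(1/16) = 5/16;  -(5/256)·log₂(5/16) = 0.0328
  (A=1,B=1): P(A|B) = (75/256)/(15/16) = 5/16;  -(75/256)·log₂(5/16) = 0.4916
H(A|B) = 0.0232 + 0.3484 + 0.0328 + 0.4916
  = 0.8960 bits

H(A,B) = H(B) + H(A|B) = 0.3373 + 0.8960 = 1.2333 bits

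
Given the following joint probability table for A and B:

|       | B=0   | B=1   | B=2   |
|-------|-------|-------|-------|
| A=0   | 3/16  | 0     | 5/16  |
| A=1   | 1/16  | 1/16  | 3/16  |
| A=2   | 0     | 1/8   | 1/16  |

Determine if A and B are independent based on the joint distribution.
Marginal P(A) (row sums):
  P(A=0) = 3/16 + 0 + 5/16 = 1/2
  P(A=1) = 1/16 + 1/16 + 3/16 = 5/16
  P(A=2) = 0 + 1/8 + 1/16 = 3/16
Marginal P(B) (column sums):
  P(B=0) = 3/16 + 1/16 + 0 = 1/4
  P(B=1) = 0 + 1/16 + 1/8 = 3/16
  P(B=2) = 5/16 + 3/16 + 1/16 = 9/16

A and B are independent iff P(A=i,B=j) = P(A=i)·P(B=j) for every cell.
  P(A=0)·P(B=0) = 1/2 × 1/4 = 1/8, but P(A=0,B=0) = 3/16 ✗

No, A and B are not independent. Quantitatively, I(A;B) > 0:

H(A) = -[(1/2)·log₂(1/2) + (5/16)·log₂(5/16) + (3/16)·log₂(3/16)]
  = 0.5000 + 0.5244 + 0.4528
  = 1.4772 bits
H(B) = -[(1/4)·log₂(1/4) + (3/16)·log₂(3/16) + (9/16)·log₂(9/16)]
  = 0.5000 + 0.4528 + 0.4669
  = 1.4197 bits
H(A,B) = -[(3/16)·log₂(3/16) + (5/16)·log₂(5/16) + (1/16)·log₂(1/16) + (1/16)·log₂(1/16) + (3/16)·log₂(3/16) + (1/8)·log₂(1/8) + (1/16)·log₂(1/16)]
  = 0.4528 + 0.5244 + 0.2500 + 0.2500 + 0.4528 + 0.3750 + 0.2500
  = 2.5550 bits
I(A;B) = H(A) + H(B) - H(A,B) = 1.4772 + 1.4197 - 2.5550 = 0.3419 bits > 0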